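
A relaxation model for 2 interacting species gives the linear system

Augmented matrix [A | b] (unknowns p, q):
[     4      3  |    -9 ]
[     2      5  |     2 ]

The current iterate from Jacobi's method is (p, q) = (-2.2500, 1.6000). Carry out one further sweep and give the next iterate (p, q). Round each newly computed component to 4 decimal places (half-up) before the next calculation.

(-3.4500, 1.3000)

One sweep:
  p = (-9 - (3)·1.6000) / (4) = -3.4500
  q = (2 - (2)·-2.2500) / (5) = 1.3000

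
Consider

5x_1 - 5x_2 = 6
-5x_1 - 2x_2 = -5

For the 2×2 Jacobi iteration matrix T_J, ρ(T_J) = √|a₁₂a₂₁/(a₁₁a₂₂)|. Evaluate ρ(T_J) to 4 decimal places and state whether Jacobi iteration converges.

1.5811

a₁₂a₂₁/(a₁₁a₂₂) = (-5)·(-5) / ((5)·(-2)) = -2.500000
ρ = √|-2.500000| = √2.500000 = 1.5811
ρ > 1, so Jacobi diverges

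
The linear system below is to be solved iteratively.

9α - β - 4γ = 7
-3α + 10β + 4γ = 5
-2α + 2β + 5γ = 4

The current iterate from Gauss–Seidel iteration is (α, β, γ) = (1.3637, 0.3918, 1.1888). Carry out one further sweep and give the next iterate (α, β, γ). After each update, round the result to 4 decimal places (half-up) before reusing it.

One sweep:
  α = (7 - (-1)·0.3918 - (-4)·1.1888) / (9) = 1.3497
  β = (5 - (-3)·1.3497 - (4)·1.1888) / (10) = 0.4294
  γ = (4 - (-2)·1.3497 - (2)·0.4294) / (5) = 1.1681

(1.3497, 0.4294, 1.1681)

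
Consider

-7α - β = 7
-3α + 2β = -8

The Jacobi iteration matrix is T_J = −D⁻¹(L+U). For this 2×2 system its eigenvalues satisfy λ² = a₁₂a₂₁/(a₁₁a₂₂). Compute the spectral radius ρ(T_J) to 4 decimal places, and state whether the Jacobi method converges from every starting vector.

a₁₂a₂₁/(a₁₁a₂₂) = (-1)·(-3) / ((-7)·(2)) = -0.214286
ρ = √|-0.214286| = √0.214286 = 0.4629
ρ < 1, so Jacobi converges

0.4629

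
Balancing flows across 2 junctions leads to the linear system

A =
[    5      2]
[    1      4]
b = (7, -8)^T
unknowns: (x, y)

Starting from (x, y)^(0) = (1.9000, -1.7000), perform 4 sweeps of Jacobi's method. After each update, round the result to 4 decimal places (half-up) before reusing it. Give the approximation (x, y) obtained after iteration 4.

Iteration 1:
  x = (7 - (2)·-1.7000) / (5) = 2.0800
  y = (-8 - (1)·1.9000) / (4) = -2.4750
Iteration 2:
  x = (7 - (2)·-2.4750) / (5) = 2.3900
  y = (-8 - (1)·2.0800) / (4) = -2.5200
Iteration 3:
  x = (7 - (2)·-2.5200) / (5) = 2.4080
  y = (-8 - (1)·2.3900) / (4) = -2.5975
Iteration 4:
  x = (7 - (2)·-2.5975) / (5) = 2.4390
  y = (-8 - (1)·2.4080) / (4) = -2.6020

(2.4390, -2.6020)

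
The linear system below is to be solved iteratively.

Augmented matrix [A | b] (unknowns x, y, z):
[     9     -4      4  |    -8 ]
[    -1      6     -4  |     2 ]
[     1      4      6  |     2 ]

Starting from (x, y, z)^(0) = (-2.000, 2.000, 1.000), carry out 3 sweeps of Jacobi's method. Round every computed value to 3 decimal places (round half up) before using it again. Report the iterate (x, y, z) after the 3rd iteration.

Iteration 1:
  x = (-8 - (-4)·2.000 - (4)·1.000) / (9) = -0.444
  y = (2 - (-1)·-2.000 - (-4)·1.000) / (6) = 0.667
  z = (2 - (1)·-2.000 - (4)·2.000) / (6) = -0.667
Iteration 2:
  x = (-8 - (-4)·0.667 - (4)·-0.667) / (9) = -0.296
  y = (2 - (-1)·-0.444 - (-4)·-0.667) / (6) = -0.185
  z = (2 - (1)·-0.444 - (4)·0.667) / (6) = -0.037
Iteration 3:
  x = (-8 - (-4)·-0.185 - (4)·-0.037) / (9) = -0.955
  y = (2 - (-1)·-0.296 - (-4)·-0.037) / (6) = 0.259
  z = (2 - (1)·-0.296 - (4)·-0.185) / (6) = 0.506

(-0.955, 0.259, 0.506)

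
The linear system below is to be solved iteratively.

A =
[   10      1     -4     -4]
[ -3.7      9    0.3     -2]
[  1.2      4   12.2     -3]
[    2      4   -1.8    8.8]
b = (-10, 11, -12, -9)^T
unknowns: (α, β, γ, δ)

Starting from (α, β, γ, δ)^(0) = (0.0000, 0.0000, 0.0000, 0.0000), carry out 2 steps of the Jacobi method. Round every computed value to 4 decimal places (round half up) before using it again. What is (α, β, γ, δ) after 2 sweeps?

Iteration 1:
  α = (-10 - (1)·0.0000 - (-4)·0.0000 - (-4)·0.0000) / (10) = -1.0000
  β = (11 - (-3.7)·0.0000 - (0.3)·0.0000 - (-2)·0.0000) / (9) = 1.2222
  γ = (-12 - (1.2)·0.0000 - (4)·0.0000 - (-3)·0.0000) / (12.2) = -0.9836
  δ = (-9 - (2)·0.0000 - (4)·0.0000 - (-1.8)·0.0000) / (8.8) = -1.0227
Iteration 2:
  α = (-10 - (1)·1.2222 - (-4)·-0.9836 - (-4)·-1.0227) / (10) = -1.9247
  β = (11 - (-3.7)·-1.0000 - (0.3)·-0.9836 - (-2)·-1.0227) / (9) = 0.6166
  γ = (-12 - (1.2)·-1.0000 - (4)·1.2222 - (-3)·-1.0227) / (12.2) = -1.5375
  δ = (-9 - (2)·-1.0000 - (4)·1.2222 - (-1.8)·-0.9836) / (8.8) = -1.5522

(-1.9247, 0.6166, -1.5375, -1.5522)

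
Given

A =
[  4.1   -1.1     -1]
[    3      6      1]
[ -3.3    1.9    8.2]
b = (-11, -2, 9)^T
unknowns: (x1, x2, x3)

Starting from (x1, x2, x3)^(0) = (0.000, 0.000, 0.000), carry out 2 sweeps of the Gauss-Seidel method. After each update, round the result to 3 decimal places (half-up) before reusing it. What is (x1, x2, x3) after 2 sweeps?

(-2.465, 0.935, -0.111)

Iteration 1:
  x1 = (-11 - (-1.1)·0.000 - (-1)·0.000) / (4.1) = -2.683
  x2 = (-2 - (3)·-2.683 - (1)·0.000) / (6) = 1.008
  x3 = (9 - (-3.3)·-2.683 - (1.9)·1.008) / (8.2) = -0.216
Iteration 2:
  x1 = (-11 - (-1.1)·1.008 - (-1)·-0.216) / (4.1) = -2.465
  x2 = (-2 - (3)·-2.465 - (1)·-0.216) / (6) = 0.935
  x3 = (9 - (-3.3)·-2.465 - (1.9)·0.935) / (8.2) = -0.111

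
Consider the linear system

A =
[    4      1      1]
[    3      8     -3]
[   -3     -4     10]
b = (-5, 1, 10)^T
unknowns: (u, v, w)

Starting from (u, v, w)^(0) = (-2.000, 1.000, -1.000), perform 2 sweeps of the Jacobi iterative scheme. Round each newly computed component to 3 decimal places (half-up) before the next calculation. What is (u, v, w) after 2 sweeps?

(-1.575, 0.894, 0.825)

Iteration 1:
  u = (-5 - (1)·1.000 - (1)·-1.000) / (4) = -1.250
  v = (1 - (3)·-2.000 - (-3)·-1.000) / (8) = 0.500
  w = (10 - (-3)·-2.000 - (-4)·1.000) / (10) = 0.800
Iteration 2:
  u = (-5 - (1)·0.500 - (1)·0.800) / (4) = -1.575
  v = (1 - (3)·-1.250 - (-3)·0.800) / (8) = 0.894
  w = (10 - (-3)·-1.250 - (-4)·0.500) / (10) = 0.825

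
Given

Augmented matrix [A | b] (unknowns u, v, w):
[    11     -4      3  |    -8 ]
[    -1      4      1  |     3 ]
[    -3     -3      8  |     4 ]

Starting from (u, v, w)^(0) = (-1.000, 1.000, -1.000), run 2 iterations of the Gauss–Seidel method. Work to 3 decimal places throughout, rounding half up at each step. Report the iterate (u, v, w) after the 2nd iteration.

Iteration 1:
  u = (-8 - (-4)·1.000 - (3)·-1.000) / (11) = -0.091
  v = (3 - (-1)·-0.091 - (1)·-1.000) / (4) = 0.977
  w = (4 - (-3)·-0.091 - (-3)·0.977) / (8) = 0.832
Iteration 2:
  u = (-8 - (-4)·0.977 - (3)·0.832) / (11) = -0.599
  v = (3 - (-1)·-0.599 - (1)·0.832) / (4) = 0.392
  w = (4 - (-3)·-0.599 - (-3)·0.392) / (8) = 0.422

(-0.599, 0.392, 0.422)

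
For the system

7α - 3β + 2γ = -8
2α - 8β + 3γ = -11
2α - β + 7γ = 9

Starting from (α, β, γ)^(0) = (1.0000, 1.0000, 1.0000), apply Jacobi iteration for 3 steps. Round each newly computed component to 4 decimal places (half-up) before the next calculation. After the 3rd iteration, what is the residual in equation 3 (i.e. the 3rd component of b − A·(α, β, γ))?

Iteration 1:
  α = (-8 - (-3)·1.0000 - (2)·1.0000) / (7) = -1.0000
  β = (-11 - (2)·1.0000 - (3)·1.0000) / (-8) = 2.0000
  γ = (9 - (2)·1.0000 - (-1)·1.0000) / (7) = 1.1429
Iteration 2:
  α = (-8 - (-3)·2.0000 - (2)·1.1429) / (7) = -0.6123
  β = (-11 - (2)·-1.0000 - (3)·1.1429) / (-8) = 1.5536
  γ = (9 - (2)·-1.0000 - (-1)·2.0000) / (7) = 1.8571
Iteration 3:
  α = (-8 - (-3)·1.5536 - (2)·1.8571) / (7) = -1.0076
  β = (-11 - (2)·-0.6123 - (3)·1.8571) / (-8) = 1.9183
  γ = (9 - (2)·-0.6123 - (-1)·1.5536) / (7) = 1.6826
Residual b − A·x = (1.4429, 1.3138, 1.1553)

1.1553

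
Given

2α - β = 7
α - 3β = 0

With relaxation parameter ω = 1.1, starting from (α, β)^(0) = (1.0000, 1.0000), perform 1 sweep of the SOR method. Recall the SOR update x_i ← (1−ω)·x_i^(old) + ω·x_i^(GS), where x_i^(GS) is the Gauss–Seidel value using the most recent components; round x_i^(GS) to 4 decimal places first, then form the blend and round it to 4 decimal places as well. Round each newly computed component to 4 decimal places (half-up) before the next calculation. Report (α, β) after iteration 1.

(4.3000, 1.4766)

Iteration 1:
  α: GS value = (7 - (-1)·1.0000) / (2) = 4.0000;  α ← (1−ω)·1.0000 + ω·4.0000 = 4.3000
  β: GS value = (0 - (1)·4.3000) / (-3) = 1.4333;  β ← (1−ω)·1.0000 + ω·1.4333 = 1.4766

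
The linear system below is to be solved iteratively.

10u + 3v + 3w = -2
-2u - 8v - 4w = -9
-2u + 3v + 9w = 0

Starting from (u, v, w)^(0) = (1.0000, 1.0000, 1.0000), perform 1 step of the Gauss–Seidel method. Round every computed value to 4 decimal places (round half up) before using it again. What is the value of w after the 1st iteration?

Iteration 1:
  u = (-2 - (3)·1.0000 - (3)·1.0000) / (10) = -0.8000
  v = (-9 - (-2)·-0.8000 - (-4)·1.0000) / (-8) = 0.8250
  w = (0 - (-2)·-0.8000 - (3)·0.8250) / (9) = -0.4528

-0.4528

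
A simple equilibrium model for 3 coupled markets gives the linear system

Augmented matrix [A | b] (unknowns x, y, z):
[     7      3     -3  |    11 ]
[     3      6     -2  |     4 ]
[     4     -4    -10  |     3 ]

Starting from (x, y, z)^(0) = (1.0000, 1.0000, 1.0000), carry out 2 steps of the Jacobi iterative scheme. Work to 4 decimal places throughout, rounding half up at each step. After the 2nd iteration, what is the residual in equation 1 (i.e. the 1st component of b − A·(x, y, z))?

Iteration 1:
  x = (11 - (3)·1.0000 - (-3)·1.0000) / (7) = 1.5714
  y = (4 - (3)·1.0000 - (-2)·1.0000) / (6) = 0.5000
  z = (3 - (4)·1.0000 - (-4)·1.0000) / (-10) = -0.3000
Iteration 2:
  x = (11 - (3)·0.5000 - (-3)·-0.3000) / (7) = 1.2286
  y = (4 - (3)·1.5714 - (-2)·-0.3000) / (6) = -0.2190
  z = (3 - (4)·1.5714 - (-4)·0.5000) / (-10) = 0.1286
Residual b − A·x = (3.4426, 1.8854, -1.5044)

3.4426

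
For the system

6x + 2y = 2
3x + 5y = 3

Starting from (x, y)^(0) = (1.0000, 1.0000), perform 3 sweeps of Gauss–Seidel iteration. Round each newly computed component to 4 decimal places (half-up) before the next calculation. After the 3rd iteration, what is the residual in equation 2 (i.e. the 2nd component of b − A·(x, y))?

0.0000

Iteration 1:
  x = (2 - (2)·1.0000) / (6) = 0.0000
  y = (3 - (3)·0.0000) / (5) = 0.6000
Iteration 2:
  x = (2 - (2)·0.6000) / (6) = 0.1333
  y = (3 - (3)·0.1333) / (5) = 0.5200
Iteration 3:
  x = (2 - (2)·0.5200) / (6) = 0.1600
  y = (3 - (3)·0.1600) / (5) = 0.5040
Residual b − A·x = (0.0320, 0.0000)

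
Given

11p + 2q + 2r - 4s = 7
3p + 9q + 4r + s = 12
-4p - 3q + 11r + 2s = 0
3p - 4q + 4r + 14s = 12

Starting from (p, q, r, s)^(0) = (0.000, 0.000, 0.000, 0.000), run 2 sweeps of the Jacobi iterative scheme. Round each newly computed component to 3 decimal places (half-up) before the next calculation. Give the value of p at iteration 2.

0.706

Iteration 1:
  p = (7 - (2)·0.000 - (2)·0.000 - (-4)·0.000) / (11) = 0.636
  q = (12 - (3)·0.000 - (4)·0.000 - (1)·0.000) / (9) = 1.333
  r = (0 - (-4)·0.000 - (-3)·0.000 - (2)·0.000) / (11) = 0.000
  s = (12 - (3)·0.000 - (-4)·0.000 - (4)·0.000) / (14) = 0.857
Iteration 2:
  p = (7 - (2)·1.333 - (2)·0.000 - (-4)·0.857) / (11) = 0.706
  q = (12 - (3)·0.636 - (4)·0.000 - (1)·0.857) / (9) = 1.026
  r = (0 - (-4)·0.636 - (-3)·1.333 - (2)·0.857) / (11) = 0.439
  s = (12 - (3)·0.636 - (-4)·1.333 - (4)·0.000) / (14) = 1.102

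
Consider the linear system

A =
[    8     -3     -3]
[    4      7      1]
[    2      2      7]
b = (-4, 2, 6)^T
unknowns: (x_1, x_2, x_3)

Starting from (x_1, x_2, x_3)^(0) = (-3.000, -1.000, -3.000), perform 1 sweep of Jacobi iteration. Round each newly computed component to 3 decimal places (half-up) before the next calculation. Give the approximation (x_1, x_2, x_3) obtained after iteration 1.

Iteration 1:
  x_1 = (-4 - (-3)·-1.000 - (-3)·-3.000) / (8) = -2.000
  x_2 = (2 - (4)·-3.000 - (1)·-3.000) / (7) = 2.429
  x_3 = (6 - (2)·-3.000 - (2)·-1.000) / (7) = 2.000

(-2.000, 2.429, 2.000)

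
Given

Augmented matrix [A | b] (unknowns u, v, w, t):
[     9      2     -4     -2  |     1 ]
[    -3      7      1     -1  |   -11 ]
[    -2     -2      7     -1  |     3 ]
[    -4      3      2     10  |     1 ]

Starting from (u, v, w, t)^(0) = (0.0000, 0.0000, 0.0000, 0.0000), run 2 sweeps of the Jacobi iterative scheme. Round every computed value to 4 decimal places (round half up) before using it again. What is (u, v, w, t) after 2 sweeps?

(0.6730, -1.5708, 0.0256, 0.5301)

Iteration 1:
  u = (1 - (2)·0.0000 - (-4)·0.0000 - (-2)·0.0000) / (9) = 0.1111
  v = (-11 - (-3)·0.0000 - (1)·0.0000 - (-1)·0.0000) / (7) = -1.5714
  w = (3 - (-2)·0.0000 - (-2)·0.0000 - (-1)·0.0000) / (7) = 0.4286
  t = (1 - (-4)·0.0000 - (3)·0.0000 - (2)·0.0000) / (10) = 0.1000
Iteration 2:
  u = (1 - (2)·-1.5714 - (-4)·0.4286 - (-2)·0.1000) / (9) = 0.6730
  v = (-11 - (-3)·0.1111 - (1)·0.4286 - (-1)·0.1000) / (7) = -1.5708
  w = (3 - (-2)·0.1111 - (-2)·-1.5714 - (-1)·0.1000) / (7) = 0.0256
  t = (1 - (-4)·0.1111 - (3)·-1.5714 - (2)·0.4286) / (10) = 0.5301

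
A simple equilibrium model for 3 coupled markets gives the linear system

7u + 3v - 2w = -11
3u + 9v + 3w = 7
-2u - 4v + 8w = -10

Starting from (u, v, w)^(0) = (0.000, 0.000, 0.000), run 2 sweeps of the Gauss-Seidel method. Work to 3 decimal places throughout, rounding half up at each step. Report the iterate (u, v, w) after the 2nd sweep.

Iteration 1:
  u = (-11 - (3)·0.000 - (-2)·0.000) / (7) = -1.571
  v = (7 - (3)·-1.571 - (3)·0.000) / (9) = 1.301
  w = (-10 - (-2)·-1.571 - (-4)·1.301) / (8) = -0.992
Iteration 2:
  u = (-11 - (3)·1.301 - (-2)·-0.992) / (7) = -2.412
  v = (7 - (3)·-2.412 - (3)·-0.992) / (9) = 1.912
  w = (-10 - (-2)·-2.412 - (-4)·1.912) / (8) = -0.897

(-2.412, 1.912, -0.897)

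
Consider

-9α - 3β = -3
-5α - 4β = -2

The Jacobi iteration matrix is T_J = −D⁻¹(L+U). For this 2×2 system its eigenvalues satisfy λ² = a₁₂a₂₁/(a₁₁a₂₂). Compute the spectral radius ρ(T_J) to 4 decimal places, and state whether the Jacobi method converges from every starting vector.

a₁₂a₂₁/(a₁₁a₂₂) = (-3)·(-5) / ((-9)·(-4)) = 0.416667
ρ = √|0.416667| = √0.416667 = 0.6455
ρ < 1, so Jacobi converges

0.6455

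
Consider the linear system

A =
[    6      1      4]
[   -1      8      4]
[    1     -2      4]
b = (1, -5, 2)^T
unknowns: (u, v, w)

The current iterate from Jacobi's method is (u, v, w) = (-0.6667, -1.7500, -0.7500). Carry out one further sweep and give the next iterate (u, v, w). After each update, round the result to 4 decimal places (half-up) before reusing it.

(0.9583, -0.3333, -0.2083)

One sweep:
  u = (1 - (1)·-1.7500 - (4)·-0.7500) / (6) = 0.9583
  v = (-5 - (-1)·-0.6667 - (4)·-0.7500) / (8) = -0.3333
  w = (2 - (1)·-0.6667 - (-2)·-1.7500) / (4) = -0.2083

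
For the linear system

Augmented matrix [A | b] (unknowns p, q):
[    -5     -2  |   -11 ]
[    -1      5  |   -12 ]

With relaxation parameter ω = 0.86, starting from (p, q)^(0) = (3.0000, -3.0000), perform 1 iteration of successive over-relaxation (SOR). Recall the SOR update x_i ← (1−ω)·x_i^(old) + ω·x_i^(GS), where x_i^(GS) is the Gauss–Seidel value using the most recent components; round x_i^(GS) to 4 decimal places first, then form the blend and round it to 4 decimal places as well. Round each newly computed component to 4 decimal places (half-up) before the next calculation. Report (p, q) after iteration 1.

(3.3440, -1.9088)

Iteration 1:
  p: GS value = (-11 - (-2)·-3.0000) / (-5) = 3.4000;  p ← (1−ω)·3.0000 + ω·3.4000 = 3.3440
  q: GS value = (-12 - (-1)·3.3440) / (5) = -1.7312;  q ← (1−ω)·-3.0000 + ω·-1.7312 = -1.9088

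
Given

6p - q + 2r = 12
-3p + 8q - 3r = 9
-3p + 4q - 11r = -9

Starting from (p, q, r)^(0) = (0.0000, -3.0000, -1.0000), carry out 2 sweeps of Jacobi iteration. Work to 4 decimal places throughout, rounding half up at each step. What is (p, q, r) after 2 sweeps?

Iteration 1:
  p = (12 - (-1)·-3.0000 - (2)·-1.0000) / (6) = 1.8333
  q = (9 - (-3)·0.0000 - (-3)·-1.0000) / (8) = 0.7500
  r = (-9 - (-3)·0.0000 - (4)·-3.0000) / (-11) = -0.2727
Iteration 2:
  p = (12 - (-1)·0.7500 - (2)·-0.2727) / (6) = 2.2159
  q = (9 - (-3)·1.8333 - (-3)·-0.2727) / (8) = 1.7102
  r = (-9 - (-3)·1.8333 - (4)·0.7500) / (-11) = 0.5909

(2.2159, 1.7102, 0.5909)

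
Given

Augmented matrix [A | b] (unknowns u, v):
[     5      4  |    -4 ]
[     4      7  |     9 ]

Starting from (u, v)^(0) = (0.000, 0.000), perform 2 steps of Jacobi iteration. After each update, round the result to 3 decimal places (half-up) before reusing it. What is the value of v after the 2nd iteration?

1.743

Iteration 1:
  u = (-4 - (4)·0.000) / (5) = -0.800
  v = (9 - (4)·0.000) / (7) = 1.286
Iteration 2:
  u = (-4 - (4)·1.286) / (5) = -1.829
  v = (9 - (4)·-0.800) / (7) = 1.743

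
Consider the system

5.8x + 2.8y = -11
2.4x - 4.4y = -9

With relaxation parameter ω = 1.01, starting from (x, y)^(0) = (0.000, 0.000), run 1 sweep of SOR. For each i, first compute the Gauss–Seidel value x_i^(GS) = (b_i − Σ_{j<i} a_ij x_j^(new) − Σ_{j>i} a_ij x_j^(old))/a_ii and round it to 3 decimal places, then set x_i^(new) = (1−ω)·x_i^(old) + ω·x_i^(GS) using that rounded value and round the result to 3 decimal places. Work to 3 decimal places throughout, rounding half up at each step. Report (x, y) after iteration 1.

Iteration 1:
  x: GS value = (-11 - (2.8)·0.000) / (5.8) = -1.897;  x ← (1−ω)·0.000 + ω·-1.897 = -1.916
  y: GS value = (-9 - (2.4)·-1.916) / (-4.4) = 1.000;  y ← (1−ω)·0.000 + ω·1.000 = 1.010

(-1.916, 1.010)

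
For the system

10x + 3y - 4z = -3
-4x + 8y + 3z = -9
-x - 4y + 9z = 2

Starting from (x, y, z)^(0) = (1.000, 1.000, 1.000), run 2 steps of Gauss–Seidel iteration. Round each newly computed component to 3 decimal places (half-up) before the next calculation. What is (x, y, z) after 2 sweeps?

Iteration 1:
  x = (-3 - (3)·1.000 - (-4)·1.000) / (10) = -0.200
  y = (-9 - (-4)·-0.200 - (3)·1.000) / (8) = -1.600
  z = (2 - (-1)·-0.200 - (-4)·-1.600) / (9) = -0.511
Iteration 2:
  x = (-3 - (3)·-1.600 - (-4)·-0.511) / (10) = -0.024
  y = (-9 - (-4)·-0.024 - (3)·-0.511) / (8) = -0.945
  z = (2 - (-1)·-0.024 - (-4)·-0.945) / (9) = -0.200

(-0.024, -0.945, -0.200)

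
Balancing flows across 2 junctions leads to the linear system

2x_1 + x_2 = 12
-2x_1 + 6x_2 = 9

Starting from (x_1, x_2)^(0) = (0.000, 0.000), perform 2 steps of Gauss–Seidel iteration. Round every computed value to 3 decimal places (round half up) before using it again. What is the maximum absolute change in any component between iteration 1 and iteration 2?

Iteration 1:
  x_1 = (12 - (1)·0.000) / (2) = 6.000
  x_2 = (9 - (-2)·6.000) / (6) = 3.500
Iteration 2:
  x_1 = (12 - (1)·3.500) / (2) = 4.250
  x_2 = (9 - (-2)·4.250) / (6) = 2.917
Change: (-1.750, -0.583) → max |·| = 1.750

1.750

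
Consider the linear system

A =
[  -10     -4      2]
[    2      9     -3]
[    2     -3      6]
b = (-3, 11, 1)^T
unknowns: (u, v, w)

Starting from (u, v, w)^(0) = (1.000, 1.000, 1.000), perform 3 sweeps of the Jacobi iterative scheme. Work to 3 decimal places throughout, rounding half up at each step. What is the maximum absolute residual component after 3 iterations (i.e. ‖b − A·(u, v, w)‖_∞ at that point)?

0.708

Iteration 1:
  u = (-3 - (-4)·1.000 - (2)·1.000) / (-10) = 0.100
  v = (11 - (2)·1.000 - (-3)·1.000) / (9) = 1.333
  w = (1 - (2)·1.000 - (-3)·1.000) / (6) = 0.333
Iteration 2:
  u = (-3 - (-4)·1.333 - (2)·0.333) / (-10) = -0.167
  v = (11 - (2)·0.100 - (-3)·0.333) / (9) = 1.311
  w = (1 - (2)·0.100 - (-3)·1.333) / (6) = 0.800
Iteration 3:
  u = (-3 - (-4)·1.311 - (2)·0.800) / (-10) = -0.064
  v = (11 - (2)·-0.167 - (-3)·0.800) / (9) = 1.526
  w = (1 - (2)·-0.167 - (-3)·1.311) / (6) = 0.878
Residual b − A·x = (0.708, 0.028, 0.438); ∞-norm = 0.708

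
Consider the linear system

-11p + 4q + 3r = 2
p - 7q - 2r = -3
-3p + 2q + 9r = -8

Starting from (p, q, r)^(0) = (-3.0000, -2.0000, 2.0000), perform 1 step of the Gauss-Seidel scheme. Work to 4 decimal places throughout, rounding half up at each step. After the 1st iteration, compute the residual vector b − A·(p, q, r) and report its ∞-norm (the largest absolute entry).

Iteration 1:
  p = (2 - (4)·-2.0000 - (3)·2.0000) / (-11) = -0.3636
  q = (-3 - (1)·-0.3636 - (-2)·2.0000) / (-7) = -0.1948
  r = (-8 - (-3)·-0.3636 - (2)·-0.1948) / (9) = -0.9668
Residual b − A·x = (1.6800, -5.9336, 0.0000); ∞-norm = 5.9336

5.9336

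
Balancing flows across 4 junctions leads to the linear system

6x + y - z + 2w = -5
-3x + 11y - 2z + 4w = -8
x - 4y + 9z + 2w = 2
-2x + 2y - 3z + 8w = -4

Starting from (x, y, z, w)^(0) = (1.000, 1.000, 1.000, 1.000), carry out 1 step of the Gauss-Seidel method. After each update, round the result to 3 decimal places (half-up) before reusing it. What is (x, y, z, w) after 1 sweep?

(-1.167, -1.227, -0.416, -0.641)

Iteration 1:
  x = (-5 - (1)·1.000 - (-1)·1.000 - (2)·1.000) / (6) = -1.167
  y = (-8 - (-3)·-1.167 - (-2)·1.000 - (4)·1.000) / (11) = -1.227
  z = (2 - (1)·-1.167 - (-4)·-1.227 - (2)·1.000) / (9) = -0.416
  w = (-4 - (-2)·-1.167 - (2)·-1.227 - (-3)·-0.416) / (8) = -0.641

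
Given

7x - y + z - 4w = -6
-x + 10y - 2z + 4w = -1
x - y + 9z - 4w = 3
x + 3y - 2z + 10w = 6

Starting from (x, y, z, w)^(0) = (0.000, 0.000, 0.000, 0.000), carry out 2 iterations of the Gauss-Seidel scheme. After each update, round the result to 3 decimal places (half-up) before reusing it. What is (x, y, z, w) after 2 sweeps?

Iteration 1:
  x = (-6 - (-1)·0.000 - (1)·0.000 - (-4)·0.000) / (7) = -0.857
  y = (-1 - (-1)·-0.857 - (-2)·0.000 - (4)·0.000) / (10) = -0.186
  z = (3 - (1)·-0.857 - (-1)·-0.186 - (-4)·0.000) / (9) = 0.408
  w = (6 - (1)·-0.857 - (3)·-0.186 - (-2)·0.408) / (10) = 0.823
Iteration 2:
  x = (-6 - (-1)·-0.186 - (1)·0.408 - (-4)·0.823) / (7) = -0.472
  y = (-1 - (-1)·-0.472 - (-2)·0.408 - (4)·0.823) / (10) = -0.395
  z = (3 - (1)·-0.472 - (-1)·-0.395 - (-4)·0.823) / (9) = 0.708
  w = (6 - (1)·-0.472 - (3)·-0.395 - (-2)·0.708) / (10) = 0.907

(-0.472, -0.395, 0.708, 0.907)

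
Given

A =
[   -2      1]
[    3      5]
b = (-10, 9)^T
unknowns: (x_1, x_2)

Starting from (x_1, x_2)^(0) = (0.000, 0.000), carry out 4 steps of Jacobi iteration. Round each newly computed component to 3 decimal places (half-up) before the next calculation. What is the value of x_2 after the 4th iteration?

Iteration 1:
  x_1 = (-10 - (1)·0.000) / (-2) = 5.000
  x_2 = (9 - (3)·0.000) / (5) = 1.800
Iteration 2:
  x_1 = (-10 - (1)·1.800) / (-2) = 5.900
  x_2 = (9 - (3)·5.000) / (5) = -1.200
Iteration 3:
  x_1 = (-10 - (1)·-1.200) / (-2) = 4.400
  x_2 = (9 - (3)·5.900) / (5) = -1.740
Iteration 4:
  x_1 = (-10 - (1)·-1.740) / (-2) = 4.130
  x_2 = (9 - (3)·4.400) / (5) = -0.840

-0.840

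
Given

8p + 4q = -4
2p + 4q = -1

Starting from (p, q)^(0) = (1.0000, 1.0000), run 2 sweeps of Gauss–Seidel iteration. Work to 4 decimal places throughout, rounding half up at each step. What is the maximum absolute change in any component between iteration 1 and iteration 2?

Iteration 1:
  p = (-4 - (4)·1.0000) / (8) = -1.0000
  q = (-1 - (2)·-1.0000) / (4) = 0.2500
Iteration 2:
  p = (-4 - (4)·0.2500) / (8) = -0.6250
  q = (-1 - (2)·-0.6250) / (4) = 0.0625
Change: (0.3750, -0.1875) → max |·| = 0.3750

0.3750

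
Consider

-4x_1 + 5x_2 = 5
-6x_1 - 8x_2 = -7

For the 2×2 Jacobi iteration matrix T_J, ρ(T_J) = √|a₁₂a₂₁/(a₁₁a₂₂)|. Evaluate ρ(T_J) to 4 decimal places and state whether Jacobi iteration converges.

0.9682

a₁₂a₂₁/(a₁₁a₂₂) = (5)·(-6) / ((-4)·(-8)) = -0.937500
ρ = √|-0.937500| = √0.937500 = 0.9682
ρ < 1, so Jacobi converges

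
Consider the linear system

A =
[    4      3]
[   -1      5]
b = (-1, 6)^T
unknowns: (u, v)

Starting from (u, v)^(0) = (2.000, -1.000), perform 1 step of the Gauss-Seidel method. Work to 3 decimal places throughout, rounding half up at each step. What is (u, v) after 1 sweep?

Iteration 1:
  u = (-1 - (3)·-1.000) / (4) = 0.500
  v = (6 - (-1)·0.500) / (5) = 1.300

(0.500, 1.300)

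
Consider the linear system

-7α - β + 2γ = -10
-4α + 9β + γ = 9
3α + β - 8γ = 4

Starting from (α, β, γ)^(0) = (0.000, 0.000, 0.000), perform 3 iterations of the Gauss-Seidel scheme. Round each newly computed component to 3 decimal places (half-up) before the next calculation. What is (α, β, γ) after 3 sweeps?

Iteration 1:
  α = (-10 - (-1)·0.000 - (2)·0.000) / (-7) = 1.429
  β = (9 - (-4)·1.429 - (1)·0.000) / (9) = 1.635
  γ = (4 - (3)·1.429 - (1)·1.635) / (-8) = 0.240
Iteration 2:
  α = (-10 - (-1)·1.635 - (2)·0.240) / (-7) = 1.264
  β = (9 - (-4)·1.264 - (1)·0.240) / (9) = 1.535
  γ = (4 - (3)·1.264 - (1)·1.535) / (-8) = 0.166
Iteration 3:
  α = (-10 - (-1)·1.535 - (2)·0.166) / (-7) = 1.257
  β = (9 - (-4)·1.257 - (1)·0.166) / (9) = 1.540
  γ = (4 - (3)·1.257 - (1)·1.540) / (-8) = 0.164

(1.257, 1.540, 0.164)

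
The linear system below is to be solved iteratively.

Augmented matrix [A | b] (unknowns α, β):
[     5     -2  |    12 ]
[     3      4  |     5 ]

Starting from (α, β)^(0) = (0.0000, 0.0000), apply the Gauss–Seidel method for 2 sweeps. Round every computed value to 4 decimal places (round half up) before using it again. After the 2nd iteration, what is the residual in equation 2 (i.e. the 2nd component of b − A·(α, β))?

0.0000

Iteration 1:
  α = (12 - (-2)·0.0000) / (5) = 2.4000
  β = (5 - (3)·2.4000) / (4) = -0.5500
Iteration 2:
  α = (12 - (-2)·-0.5500) / (5) = 2.1800
  β = (5 - (3)·2.1800) / (4) = -0.3850
Residual b − A·x = (0.3300, 0.0000)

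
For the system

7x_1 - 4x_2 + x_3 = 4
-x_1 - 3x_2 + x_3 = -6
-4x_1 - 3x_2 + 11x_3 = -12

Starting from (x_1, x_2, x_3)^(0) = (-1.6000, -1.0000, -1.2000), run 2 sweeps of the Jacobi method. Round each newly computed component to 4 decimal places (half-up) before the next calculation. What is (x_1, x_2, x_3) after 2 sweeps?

Iteration 1:
  x_1 = (4 - (-4)·-1.0000 - (1)·-1.2000) / (7) = 0.1714
  x_2 = (-6 - (-1)·-1.6000 - (1)·-1.2000) / (-3) = 2.1333
  x_3 = (-12 - (-4)·-1.6000 - (-3)·-1.0000) / (11) = -1.9455
Iteration 2:
  x_1 = (4 - (-4)·2.1333 - (1)·-1.9455) / (7) = 2.0684
  x_2 = (-6 - (-1)·0.1714 - (1)·-1.9455) / (-3) = 1.2944
  x_3 = (-12 - (-4)·0.1714 - (-3)·2.1333) / (11) = -0.4468

(2.0684, 1.2944, -0.4468)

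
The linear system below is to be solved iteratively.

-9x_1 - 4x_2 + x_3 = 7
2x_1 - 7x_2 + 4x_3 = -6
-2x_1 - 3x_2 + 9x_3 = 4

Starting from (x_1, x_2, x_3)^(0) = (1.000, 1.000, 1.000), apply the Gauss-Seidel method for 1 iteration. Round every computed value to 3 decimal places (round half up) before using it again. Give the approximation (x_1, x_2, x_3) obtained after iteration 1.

Iteration 1:
  x_1 = (7 - (-4)·1.000 - (1)·1.000) / (-9) = -1.111
  x_2 = (-6 - (2)·-1.111 - (4)·1.000) / (-7) = 1.111
  x_3 = (4 - (-2)·-1.111 - (-3)·1.111) / (9) = 0.568

(-1.111, 1.111, 0.568)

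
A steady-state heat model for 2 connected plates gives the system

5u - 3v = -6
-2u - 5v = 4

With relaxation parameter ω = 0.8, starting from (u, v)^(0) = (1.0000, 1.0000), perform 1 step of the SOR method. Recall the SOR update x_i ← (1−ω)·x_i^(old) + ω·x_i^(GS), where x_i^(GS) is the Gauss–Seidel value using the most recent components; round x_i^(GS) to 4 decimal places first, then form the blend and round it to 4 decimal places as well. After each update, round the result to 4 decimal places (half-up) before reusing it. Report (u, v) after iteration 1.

Iteration 1:
  u: GS value = (-6 - (-3)·1.0000) / (5) = -0.6000;  u ← (1−ω)·1.0000 + ω·-0.6000 = -0.2800
  v: GS value = (4 - (-2)·-0.2800) / (-5) = -0.6880;  v ← (1−ω)·1.0000 + ω·-0.6880 = -0.3504

(-0.2800, -0.3504)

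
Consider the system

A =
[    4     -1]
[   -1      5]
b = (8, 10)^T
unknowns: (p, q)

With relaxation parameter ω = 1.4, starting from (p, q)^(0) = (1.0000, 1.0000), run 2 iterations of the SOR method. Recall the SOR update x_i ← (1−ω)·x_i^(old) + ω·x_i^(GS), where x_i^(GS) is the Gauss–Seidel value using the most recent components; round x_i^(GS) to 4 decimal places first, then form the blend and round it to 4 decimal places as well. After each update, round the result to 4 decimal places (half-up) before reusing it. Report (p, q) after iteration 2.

(2.8095, 2.3187)

Iteration 1:
  p: GS value = (8 - (-1)·1.0000) / (4) = 2.2500;  p ← (1−ω)·1.0000 + ω·2.2500 = 2.7500
  q: GS value = (10 - (-1)·2.7500) / (5) = 2.5500;  q ← (1−ω)·1.0000 + ω·2.5500 = 3.1700
Iteration 2:
  p: GS value = (8 - (-1)·3.1700) / (4) = 2.7925;  p ← (1−ω)·2.7500 + ω·2.7925 = 2.8095
  q: GS value = (10 - (-1)·2.8095) / (5) = 2.5619;  q ← (1−ω)·3.1700 + ω·2.5619 = 2.3187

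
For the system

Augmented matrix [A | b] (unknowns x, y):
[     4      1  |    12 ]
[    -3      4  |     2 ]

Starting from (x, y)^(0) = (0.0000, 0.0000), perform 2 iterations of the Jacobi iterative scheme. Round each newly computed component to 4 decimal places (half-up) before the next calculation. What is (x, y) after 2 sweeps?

Iteration 1:
  x = (12 - (1)·0.0000) / (4) = 3.0000
  y = (2 - (-3)·0.0000) / (4) = 0.5000
Iteration 2:
  x = (12 - (1)·0.5000) / (4) = 2.8750
  y = (2 - (-3)·3.0000) / (4) = 2.7500

(2.8750, 2.7500)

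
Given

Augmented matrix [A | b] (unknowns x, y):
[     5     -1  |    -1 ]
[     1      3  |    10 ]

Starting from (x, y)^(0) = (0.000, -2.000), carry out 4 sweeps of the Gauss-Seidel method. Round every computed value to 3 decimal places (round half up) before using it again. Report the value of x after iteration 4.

0.438

Iteration 1:
  x = (-1 - (-1)·-2.000) / (5) = -0.600
  y = (10 - (1)·-0.600) / (3) = 3.533
Iteration 2:
  x = (-1 - (-1)·3.533) / (5) = 0.507
  y = (10 - (1)·0.507) / (3) = 3.164
Iteration 3:
  x = (-1 - (-1)·3.164) / (5) = 0.433
  y = (10 - (1)·0.433) / (3) = 3.189
Iteration 4:
  x = (-1 - (-1)·3.189) / (5) = 0.438
  y = (10 - (1)·0.438) / (3) = 3.187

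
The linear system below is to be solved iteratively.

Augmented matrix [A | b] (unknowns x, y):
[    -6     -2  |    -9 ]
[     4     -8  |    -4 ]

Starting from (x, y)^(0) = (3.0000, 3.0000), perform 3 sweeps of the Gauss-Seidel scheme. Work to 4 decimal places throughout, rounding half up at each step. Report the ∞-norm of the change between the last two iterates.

Iteration 1:
  x = (-9 - (-2)·3.0000) / (-6) = 0.5000
  y = (-4 - (4)·0.5000) / (-8) = 0.7500
Iteration 2:
  x = (-9 - (-2)·0.7500) / (-6) = 1.2500
  y = (-4 - (4)·1.2500) / (-8) = 1.1250
Iteration 3:
  x = (-9 - (-2)·1.1250) / (-6) = 1.1250
  y = (-4 - (4)·1.1250) / (-8) = 1.0625
Change: (-0.1250, -0.0625) → max |·| = 0.1250

0.1250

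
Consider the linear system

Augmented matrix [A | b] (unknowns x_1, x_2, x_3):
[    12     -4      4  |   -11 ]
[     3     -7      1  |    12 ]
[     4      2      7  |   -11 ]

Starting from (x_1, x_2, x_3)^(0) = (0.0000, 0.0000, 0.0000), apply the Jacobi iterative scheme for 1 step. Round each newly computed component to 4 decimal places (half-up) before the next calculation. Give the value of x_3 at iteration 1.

-1.5714

Iteration 1:
  x_1 = (-11 - (-4)·0.0000 - (4)·0.0000) / (12) = -0.9167
  x_2 = (12 - (3)·0.0000 - (1)·0.0000) / (-7) = -1.7143
  x_3 = (-11 - (4)·0.0000 - (2)·0.0000) / (7) = -1.5714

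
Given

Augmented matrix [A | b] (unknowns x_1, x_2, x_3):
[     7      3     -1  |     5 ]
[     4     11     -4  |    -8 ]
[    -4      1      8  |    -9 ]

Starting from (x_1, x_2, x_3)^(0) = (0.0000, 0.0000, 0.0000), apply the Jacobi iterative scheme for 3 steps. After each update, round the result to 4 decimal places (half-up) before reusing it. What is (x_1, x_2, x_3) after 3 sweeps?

(1.2159, -1.2881, -0.5178)

Iteration 1:
  x_1 = (5 - (3)·0.0000 - (-1)·0.0000) / (7) = 0.7143
  x_2 = (-8 - (4)·0.0000 - (-4)·0.0000) / (11) = -0.7273
  x_3 = (-9 - (-4)·0.0000 - (1)·0.0000) / (8) = -1.1250
Iteration 2:
  x_1 = (5 - (3)·-0.7273 - (-1)·-1.1250) / (7) = 0.8653
  x_2 = (-8 - (4)·0.7143 - (-4)·-1.1250) / (11) = -1.3961
  x_3 = (-9 - (-4)·0.7143 - (1)·-0.7273) / (8) = -0.6769
Iteration 3:
  x_1 = (5 - (3)·-1.3961 - (-1)·-0.6769) / (7) = 1.2159
  x_2 = (-8 - (4)·0.8653 - (-4)·-0.6769) / (11) = -1.2881
  x_3 = (-9 - (-4)·0.8653 - (1)·-1.3961) / (8) = -0.5178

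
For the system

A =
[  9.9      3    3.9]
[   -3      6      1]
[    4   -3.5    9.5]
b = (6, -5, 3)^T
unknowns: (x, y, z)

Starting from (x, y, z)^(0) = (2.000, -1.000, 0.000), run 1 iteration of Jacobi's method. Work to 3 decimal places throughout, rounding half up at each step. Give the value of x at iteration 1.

0.909

Iteration 1:
  x = (6 - (3)·-1.000 - (3.9)·0.000) / (9.9) = 0.909
  y = (-5 - (-3)·2.000 - (1)·0.000) / (6) = 0.167
  z = (3 - (4)·2.000 - (-3.5)·-1.000) / (9.5) = -0.895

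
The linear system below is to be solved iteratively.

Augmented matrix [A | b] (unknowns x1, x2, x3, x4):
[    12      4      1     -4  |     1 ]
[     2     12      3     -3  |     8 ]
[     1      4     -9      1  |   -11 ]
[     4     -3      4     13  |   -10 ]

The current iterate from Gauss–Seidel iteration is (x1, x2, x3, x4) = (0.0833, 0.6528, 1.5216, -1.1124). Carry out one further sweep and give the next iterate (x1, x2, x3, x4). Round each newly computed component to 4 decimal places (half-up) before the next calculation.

One sweep:
  x1 = (1 - (4)·0.6528 - (1)·1.5216 - (-4)·-1.1124) / (12) = -0.6319
  x2 = (8 - (2)·-0.6319 - (3)·1.5216 - (-3)·-1.1124) / (12) = 0.1135
  x3 = (-11 - (1)·-0.6319 - (4)·0.1135 - (1)·-1.1124) / (-9) = 1.0789
  x4 = (-10 - (4)·-0.6319 - (-3)·0.1135 - (4)·1.0789) / (13) = -0.8806

(-0.6319, 0.1135, 1.0789, -0.8806)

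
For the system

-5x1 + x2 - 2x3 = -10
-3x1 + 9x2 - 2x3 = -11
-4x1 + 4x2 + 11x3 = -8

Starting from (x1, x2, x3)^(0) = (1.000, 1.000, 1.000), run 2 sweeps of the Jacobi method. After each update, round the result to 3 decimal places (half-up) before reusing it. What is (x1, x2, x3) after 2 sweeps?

(2.157, -0.784, 0.170)

Iteration 1:
  x1 = (-10 - (1)·1.000 - (-2)·1.000) / (-5) = 1.800
  x2 = (-11 - (-3)·1.000 - (-2)·1.000) / (9) = -0.667
  x3 = (-8 - (-4)·1.000 - (4)·1.000) / (11) = -0.727
Iteration 2:
  x1 = (-10 - (1)·-0.667 - (-2)·-0.727) / (-5) = 2.157
  x2 = (-11 - (-3)·1.800 - (-2)·-0.727) / (9) = -0.784
  x3 = (-8 - (-4)·1.800 - (4)·-0.667) / (11) = 0.170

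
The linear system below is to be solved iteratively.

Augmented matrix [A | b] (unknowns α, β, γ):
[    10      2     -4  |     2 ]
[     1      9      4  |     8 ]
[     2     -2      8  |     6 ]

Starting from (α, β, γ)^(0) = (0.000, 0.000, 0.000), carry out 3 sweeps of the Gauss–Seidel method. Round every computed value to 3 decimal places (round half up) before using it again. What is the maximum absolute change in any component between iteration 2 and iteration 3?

0.066

Iteration 1:
  α = (2 - (2)·0.000 - (-4)·0.000) / (10) = 0.200
  β = (8 - (1)·0.200 - (4)·0.000) / (9) = 0.867
  γ = (6 - (2)·0.200 - (-2)·0.867) / (8) = 0.917
Iteration 2:
  α = (2 - (2)·0.867 - (-4)·0.917) / (10) = 0.393
  β = (8 - (1)·0.393 - (4)·0.917) / (9) = 0.438
  γ = (6 - (2)·0.393 - (-2)·0.438) / (8) = 0.761
Iteration 3:
  α = (2 - (2)·0.438 - (-4)·0.761) / (10) = 0.417
  β = (8 - (1)·0.417 - (4)·0.761) / (9) = 0.504
  γ = (6 - (2)·0.417 - (-2)·0.504) / (8) = 0.772
Change: (0.024, 0.066, 0.011) → max |·| = 0.066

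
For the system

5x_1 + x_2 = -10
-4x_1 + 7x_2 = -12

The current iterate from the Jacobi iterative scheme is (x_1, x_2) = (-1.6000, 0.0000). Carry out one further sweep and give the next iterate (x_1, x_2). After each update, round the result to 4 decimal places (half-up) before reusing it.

(-2.0000, -2.6286)

One sweep:
  x_1 = (-10 - (1)·0.0000) / (5) = -2.0000
  x_2 = (-12 - (-4)·-1.6000) / (7) = -2.6286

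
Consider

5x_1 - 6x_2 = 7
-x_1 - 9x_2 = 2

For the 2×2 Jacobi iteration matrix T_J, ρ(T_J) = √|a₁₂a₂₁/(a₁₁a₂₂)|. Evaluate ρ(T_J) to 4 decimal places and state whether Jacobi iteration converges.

0.3651

a₁₂a₂₁/(a₁₁a₂₂) = (-6)·(-1) / ((5)·(-9)) = -0.133333
ρ = √|-0.133333| = √0.133333 = 0.3651
ρ < 1, so Jacobi converges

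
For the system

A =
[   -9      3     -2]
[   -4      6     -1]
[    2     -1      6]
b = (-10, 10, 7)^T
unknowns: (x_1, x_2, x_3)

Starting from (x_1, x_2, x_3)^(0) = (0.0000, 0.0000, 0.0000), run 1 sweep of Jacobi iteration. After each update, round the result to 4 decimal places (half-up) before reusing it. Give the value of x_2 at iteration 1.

1.6667

Iteration 1:
  x_1 = (-10 - (3)·0.0000 - (-2)·0.0000) / (-9) = 1.1111
  x_2 = (10 - (-4)·0.0000 - (-1)·0.0000) / (6) = 1.6667
  x_3 = (7 - (2)·0.0000 - (-1)·0.0000) / (6) = 1.1667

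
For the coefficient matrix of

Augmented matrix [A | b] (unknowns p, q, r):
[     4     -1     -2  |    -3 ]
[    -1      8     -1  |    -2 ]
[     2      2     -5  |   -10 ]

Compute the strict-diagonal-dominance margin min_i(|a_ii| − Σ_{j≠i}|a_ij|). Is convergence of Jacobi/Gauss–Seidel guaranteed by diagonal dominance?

row 1: |4| − (1+2) = 1
row 2: |8| − (1+1) = 6
row 3: |-5| − (2+2) = 1
minimum over rows = 1 → strictly diagonally dominant (convergence guaranteed)

1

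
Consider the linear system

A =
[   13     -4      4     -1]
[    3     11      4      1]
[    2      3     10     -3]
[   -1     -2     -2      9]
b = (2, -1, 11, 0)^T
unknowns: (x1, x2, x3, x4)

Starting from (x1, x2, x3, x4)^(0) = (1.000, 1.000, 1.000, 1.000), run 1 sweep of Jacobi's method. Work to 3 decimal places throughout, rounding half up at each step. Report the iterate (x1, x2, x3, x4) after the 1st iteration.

Iteration 1:
  x1 = (2 - (-4)·1.000 - (4)·1.000 - (-1)·1.000) / (13) = 0.231
  x2 = (-1 - (3)·1.000 - (4)·1.000 - (1)·1.000) / (11) = -0.818
  x3 = (11 - (2)·1.000 - (3)·1.000 - (-3)·1.000) / (10) = 0.900
  x4 = (0 - (-1)·1.000 - (-2)·1.000 - (-2)·1.000) / (9) = 0.556

(0.231, -0.818, 0.900, 0.556)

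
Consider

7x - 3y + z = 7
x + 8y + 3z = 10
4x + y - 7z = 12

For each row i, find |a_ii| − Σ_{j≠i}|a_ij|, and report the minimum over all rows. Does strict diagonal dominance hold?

2

row 1: |7| − (3+1) = 3
row 2: |8| − (1+3) = 4
row 3: |-7| − (4+1) = 2
minimum over rows = 2 → strictly diagonally dominant (convergence guaranteed)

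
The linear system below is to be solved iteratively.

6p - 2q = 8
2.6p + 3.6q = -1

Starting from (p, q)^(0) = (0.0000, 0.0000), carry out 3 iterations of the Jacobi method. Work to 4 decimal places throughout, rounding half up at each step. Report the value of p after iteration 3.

0.9198

Iteration 1:
  p = (8 - (-2)·0.0000) / (6) = 1.3333
  q = (-1 - (2.6)·0.0000) / (3.6) = -0.2778
Iteration 2:
  p = (8 - (-2)·-0.2778) / (6) = 1.2407
  q = (-1 - (2.6)·1.3333) / (3.6) = -1.2407
Iteration 3:
  p = (8 - (-2)·-1.2407) / (6) = 0.9198
  q = (-1 - (2.6)·1.2407) / (3.6) = -1.1738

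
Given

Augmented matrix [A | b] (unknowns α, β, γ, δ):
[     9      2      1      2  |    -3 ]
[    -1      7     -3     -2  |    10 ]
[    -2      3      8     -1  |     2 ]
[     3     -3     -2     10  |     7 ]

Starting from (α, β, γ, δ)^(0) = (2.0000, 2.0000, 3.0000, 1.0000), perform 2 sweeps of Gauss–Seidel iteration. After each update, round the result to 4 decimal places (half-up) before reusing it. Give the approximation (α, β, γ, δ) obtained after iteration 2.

Iteration 1:
  α = (-3 - (2)·2.0000 - (1)·3.0000 - (2)·1.0000) / (9) = -1.3333
  β = (10 - (-1)·-1.3333 - (-3)·3.0000 - (-2)·1.0000) / (7) = 2.8095
  γ = (2 - (-2)·-1.3333 - (3)·2.8095 - (-1)·1.0000) / (8) = -1.0119
  δ = (7 - (3)·-1.3333 - (-3)·2.8095 - (-2)·-1.0119) / (10) = 1.7405
Iteration 2:
  α = (-3 - (2)·2.8095 - (1)·-1.0119 - (2)·1.7405) / (9) = -1.2320
  β = (10 - (-1)·-1.2320 - (-3)·-1.0119 - (-2)·1.7405) / (7) = 1.3162
  γ = (2 - (-2)·-1.2320 - (3)·1.3162 - (-1)·1.7405) / (8) = -0.3340
  δ = (7 - (3)·-1.2320 - (-3)·1.3162 - (-2)·-0.3340) / (10) = 1.3977

(-1.2320, 1.3162, -0.3340, 1.3977)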